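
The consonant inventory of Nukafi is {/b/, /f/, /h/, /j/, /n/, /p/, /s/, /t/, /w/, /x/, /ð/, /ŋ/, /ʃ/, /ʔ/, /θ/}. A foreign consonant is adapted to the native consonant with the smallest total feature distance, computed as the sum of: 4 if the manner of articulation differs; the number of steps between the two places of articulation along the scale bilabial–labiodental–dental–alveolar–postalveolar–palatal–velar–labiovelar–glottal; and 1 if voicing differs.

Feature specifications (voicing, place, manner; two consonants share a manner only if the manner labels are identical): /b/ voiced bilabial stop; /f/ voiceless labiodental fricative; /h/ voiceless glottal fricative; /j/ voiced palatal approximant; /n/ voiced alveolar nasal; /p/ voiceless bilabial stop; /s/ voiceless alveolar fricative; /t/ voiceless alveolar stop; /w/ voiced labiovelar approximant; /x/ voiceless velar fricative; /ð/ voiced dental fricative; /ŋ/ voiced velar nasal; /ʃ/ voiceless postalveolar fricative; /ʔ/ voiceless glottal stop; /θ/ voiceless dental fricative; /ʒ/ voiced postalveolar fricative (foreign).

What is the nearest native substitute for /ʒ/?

/ʃ/ is closest: same manner (fricative), place distance 0 (postalveolar→postalveolar), voicing differs (+1); total 1. Next closest is /s/ at distance 2.

ʃ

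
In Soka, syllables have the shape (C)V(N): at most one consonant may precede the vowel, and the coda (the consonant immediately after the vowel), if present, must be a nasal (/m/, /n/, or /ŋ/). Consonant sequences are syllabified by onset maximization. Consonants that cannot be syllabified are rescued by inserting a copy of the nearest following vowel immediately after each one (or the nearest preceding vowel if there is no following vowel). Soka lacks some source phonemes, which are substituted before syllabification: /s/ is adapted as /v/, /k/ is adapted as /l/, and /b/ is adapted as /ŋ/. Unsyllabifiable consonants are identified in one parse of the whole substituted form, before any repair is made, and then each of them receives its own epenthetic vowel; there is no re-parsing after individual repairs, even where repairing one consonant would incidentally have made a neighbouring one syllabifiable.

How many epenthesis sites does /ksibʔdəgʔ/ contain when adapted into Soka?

After substitution the input is /lviŋʔdəgʔ/.
The unsyllabifiable consonants are /l/, /ʔ/, /g/, /ʔ/; each receives one epenthetic vowel.

4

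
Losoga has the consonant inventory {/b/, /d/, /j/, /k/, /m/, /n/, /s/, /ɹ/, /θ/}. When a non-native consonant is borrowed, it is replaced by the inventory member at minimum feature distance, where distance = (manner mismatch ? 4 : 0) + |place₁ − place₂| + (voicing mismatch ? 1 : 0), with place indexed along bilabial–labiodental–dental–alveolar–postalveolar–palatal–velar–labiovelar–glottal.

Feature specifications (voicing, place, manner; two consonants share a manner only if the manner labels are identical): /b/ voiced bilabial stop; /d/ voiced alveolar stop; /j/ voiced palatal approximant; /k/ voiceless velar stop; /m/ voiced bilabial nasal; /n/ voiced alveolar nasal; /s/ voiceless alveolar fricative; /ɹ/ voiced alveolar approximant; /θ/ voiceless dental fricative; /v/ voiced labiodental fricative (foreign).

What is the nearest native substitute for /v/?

/θ/ is closest: same manner (fricative), place distance 1 (labiodental→dental), voicing differs (+1); total 2. Next closest is /s/ at distance 3.

θ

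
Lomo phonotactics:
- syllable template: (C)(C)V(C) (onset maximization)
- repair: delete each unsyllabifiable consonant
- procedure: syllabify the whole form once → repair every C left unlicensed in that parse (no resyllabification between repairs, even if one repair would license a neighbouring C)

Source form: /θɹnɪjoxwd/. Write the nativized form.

ɹnɪjox

The consonants /θ/, /w/, /d/ cannot be parsed into a legal (C)(C)V(C) syllable (at most one coda consonant is licensed; onsets may contain at most 2 consonants).
Deletion applies to /θ/, /w/, /d/.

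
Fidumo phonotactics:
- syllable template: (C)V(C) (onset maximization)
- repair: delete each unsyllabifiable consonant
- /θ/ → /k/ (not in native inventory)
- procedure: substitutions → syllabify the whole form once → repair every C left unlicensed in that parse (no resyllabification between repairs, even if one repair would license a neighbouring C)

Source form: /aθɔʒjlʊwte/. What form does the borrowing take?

Substitution: /θ/ → /k/, giving /akɔʒjlʊwte/.
Syllabifying with onset maximization leaves /j/ stranded (at most one coda consonant is licensed; onsets are limited to one consonant).
Deletion applies to /j/.

akɔʒlʊwte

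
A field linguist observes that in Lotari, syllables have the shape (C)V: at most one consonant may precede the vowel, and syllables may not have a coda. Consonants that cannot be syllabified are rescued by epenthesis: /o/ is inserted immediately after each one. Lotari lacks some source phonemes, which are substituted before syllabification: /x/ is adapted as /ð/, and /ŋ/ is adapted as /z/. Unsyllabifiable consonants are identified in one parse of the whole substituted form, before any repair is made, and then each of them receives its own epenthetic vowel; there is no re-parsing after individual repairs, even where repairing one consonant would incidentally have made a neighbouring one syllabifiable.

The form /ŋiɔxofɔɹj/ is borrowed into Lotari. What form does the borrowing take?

Substitution: /ŋ/ → /z/, /x/ → /ð/, giving /ziɔðofɔɹj/.
The consonants /ɹ/, /j/ cannot be parsed into a legal (C)V syllable (no codas are permitted; onsets are limited to one consonant).
Epenthesis after each stranded consonant: /ɹ/ → /ɹo/, /j/ → /jo/.

ziɔðofɔɹojo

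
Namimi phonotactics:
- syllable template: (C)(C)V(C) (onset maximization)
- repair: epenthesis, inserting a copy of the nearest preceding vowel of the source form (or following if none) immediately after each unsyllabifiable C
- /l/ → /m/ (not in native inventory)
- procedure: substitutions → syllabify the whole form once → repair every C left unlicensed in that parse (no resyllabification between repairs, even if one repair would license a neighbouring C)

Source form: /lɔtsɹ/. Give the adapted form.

Substitution: /l/ → /m/, giving /mɔtsɹ/.
Under (C)(C)V(C), the unsyllabifiable consonants are /s/, /ɹ/ (at most one coda consonant is licensed; onsets may contain at most 2 consonants).
Epenthesis after each stranded consonant: /s/ → /sɔ/, /ɹ/ → /ɹɔ/.

mɔtsɔɹɔ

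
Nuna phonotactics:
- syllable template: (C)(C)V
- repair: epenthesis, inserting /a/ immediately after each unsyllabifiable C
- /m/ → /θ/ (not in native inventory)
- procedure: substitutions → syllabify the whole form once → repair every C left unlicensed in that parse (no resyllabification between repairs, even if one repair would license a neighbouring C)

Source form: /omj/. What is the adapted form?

oθaja

Substitution: /m/ → /θ/, giving /oθj/.
The consonants /θ/, /j/ cannot be parsed into a legal (C)(C)V syllable (no codas are permitted; onsets may contain at most 2 consonants).
Each unlicensed consonant becomes the onset of a new syllable: /θ/ → /θa/, /j/ → /ja/.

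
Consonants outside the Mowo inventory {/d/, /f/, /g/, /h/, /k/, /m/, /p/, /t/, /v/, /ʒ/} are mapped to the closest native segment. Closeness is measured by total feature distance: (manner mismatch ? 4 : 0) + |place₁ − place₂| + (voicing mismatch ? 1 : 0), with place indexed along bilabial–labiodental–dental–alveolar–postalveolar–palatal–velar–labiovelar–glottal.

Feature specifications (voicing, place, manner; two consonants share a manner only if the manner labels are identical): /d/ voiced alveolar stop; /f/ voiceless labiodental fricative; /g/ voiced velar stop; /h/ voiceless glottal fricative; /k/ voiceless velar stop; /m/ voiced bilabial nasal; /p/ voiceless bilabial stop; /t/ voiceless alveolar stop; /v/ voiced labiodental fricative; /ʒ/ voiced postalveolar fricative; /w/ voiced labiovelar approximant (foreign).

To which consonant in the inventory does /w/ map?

/g/ is closest: manner differs (approximant→stop, +4), place distance 1 (labiovelar→velar), same voicing; total 5. Next closest is /h/ at distance 6.

g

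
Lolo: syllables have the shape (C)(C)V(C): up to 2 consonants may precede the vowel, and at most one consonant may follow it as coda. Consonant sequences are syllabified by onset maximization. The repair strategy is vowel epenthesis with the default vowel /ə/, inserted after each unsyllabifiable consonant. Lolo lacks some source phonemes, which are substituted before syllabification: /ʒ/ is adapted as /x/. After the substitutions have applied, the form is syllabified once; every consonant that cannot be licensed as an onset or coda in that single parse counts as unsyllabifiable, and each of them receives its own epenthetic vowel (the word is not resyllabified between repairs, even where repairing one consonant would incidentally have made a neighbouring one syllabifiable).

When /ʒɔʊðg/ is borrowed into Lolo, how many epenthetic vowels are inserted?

1

After substitution the input is /xɔʊðg/.
The unsyllabifiable consonants are /g/; each receives one epenthetic vowel.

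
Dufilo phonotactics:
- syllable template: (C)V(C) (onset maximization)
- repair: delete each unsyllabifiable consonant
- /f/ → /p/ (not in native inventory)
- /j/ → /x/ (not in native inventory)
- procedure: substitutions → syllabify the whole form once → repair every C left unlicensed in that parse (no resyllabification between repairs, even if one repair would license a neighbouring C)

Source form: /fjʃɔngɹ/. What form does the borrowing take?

Substitution: /f/ → /p/, /j/ → /x/, giving /pxʃɔngɹ/.
The consonants /p/, /x/, /g/, /ɹ/ cannot be parsed into a legal (C)V(C) syllable (at most one coda consonant is licensed; onsets are limited to one consonant).
Each unlicensed consonant is deleted: /p/, /x/, /g/, /ɹ/.

ʃɔn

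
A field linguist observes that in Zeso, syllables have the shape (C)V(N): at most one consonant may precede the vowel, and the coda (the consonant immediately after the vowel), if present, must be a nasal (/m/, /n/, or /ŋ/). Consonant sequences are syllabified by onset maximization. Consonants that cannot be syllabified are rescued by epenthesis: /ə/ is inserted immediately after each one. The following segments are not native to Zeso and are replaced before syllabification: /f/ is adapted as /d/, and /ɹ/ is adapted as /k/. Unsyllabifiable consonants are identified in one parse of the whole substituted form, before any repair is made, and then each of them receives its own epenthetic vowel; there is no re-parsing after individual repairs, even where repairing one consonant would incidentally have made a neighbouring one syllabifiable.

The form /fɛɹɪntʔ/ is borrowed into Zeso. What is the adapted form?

dɛkɪntəʔə

Substitution: /f/ → /d/, /ɹ/ → /k/, giving /dɛkɪntʔ/.
Syllabifying with onset maximization leaves /t/, /ʔ/ stranded (only a nasal (/m/, /n/, or /ŋ/) is licensed in coda position; onsets are limited to one consonant).
Epenthesis after each stranded consonant: /t/ → /tə/, /ʔ/ → /ʔə/.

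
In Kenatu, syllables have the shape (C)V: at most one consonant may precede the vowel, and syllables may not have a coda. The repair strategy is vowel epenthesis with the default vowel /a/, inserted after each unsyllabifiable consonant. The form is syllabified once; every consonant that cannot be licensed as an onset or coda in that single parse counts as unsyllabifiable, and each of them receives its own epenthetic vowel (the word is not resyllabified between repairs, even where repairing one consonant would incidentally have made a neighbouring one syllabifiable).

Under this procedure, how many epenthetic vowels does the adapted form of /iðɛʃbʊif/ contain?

2

The unsyllabifiable consonants are /ʃ/, /f/; each receives one epenthetic vowel.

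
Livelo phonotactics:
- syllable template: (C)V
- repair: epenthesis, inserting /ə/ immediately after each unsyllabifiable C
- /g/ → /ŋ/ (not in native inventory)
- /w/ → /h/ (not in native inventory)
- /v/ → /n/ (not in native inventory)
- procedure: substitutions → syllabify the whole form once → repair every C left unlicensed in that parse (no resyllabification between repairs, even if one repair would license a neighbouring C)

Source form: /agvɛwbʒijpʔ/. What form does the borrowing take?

aŋənɛhəbəʒijəpəʔə

Substitution: /g/ → /ŋ/, /v/ → /n/, /w/ → /h/, giving /aŋnɛhbʒijpʔ/.
Under (C)V, the unsyllabifiable consonants are /ŋ/, /h/, /b/, /j/, /p/, /ʔ/ (no codas are permitted; onsets are limited to one consonant).
Inserting the epenthetic vowel yields /ŋ/ → /ŋə/, /h/ → /hə/, /b/ → /bə/, /j/ → /jə/, /p/ → /pə/, /ʔ/ → /ʔə/.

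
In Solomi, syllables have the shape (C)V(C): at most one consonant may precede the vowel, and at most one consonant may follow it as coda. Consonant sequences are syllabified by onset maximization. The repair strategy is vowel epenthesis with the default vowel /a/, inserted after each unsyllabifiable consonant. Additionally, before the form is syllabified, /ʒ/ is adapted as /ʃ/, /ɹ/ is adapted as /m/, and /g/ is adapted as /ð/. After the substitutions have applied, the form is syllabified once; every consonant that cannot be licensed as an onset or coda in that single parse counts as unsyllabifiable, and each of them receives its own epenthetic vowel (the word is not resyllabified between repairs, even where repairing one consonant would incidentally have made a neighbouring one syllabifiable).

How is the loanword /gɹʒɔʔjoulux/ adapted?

ðamaʃɔʔjoulux

Substitution: /g/ → /ð/, /ɹ/ → /m/, /ʒ/ → /ʃ/, giving /ðmʃɔʔjoulux/.
Under (C)V(C), the unsyllabifiable consonants are /ð/, /m/ (at most one coda consonant is licensed; onsets are limited to one consonant).
Inserting the epenthetic vowel yields /ð/ → /ða/, /m/ → /ma/.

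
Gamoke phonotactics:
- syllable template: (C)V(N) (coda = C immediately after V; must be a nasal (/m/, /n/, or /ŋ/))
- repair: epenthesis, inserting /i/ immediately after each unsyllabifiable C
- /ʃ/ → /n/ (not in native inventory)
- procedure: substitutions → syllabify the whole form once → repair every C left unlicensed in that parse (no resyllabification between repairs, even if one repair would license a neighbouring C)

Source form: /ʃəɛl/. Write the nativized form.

nəɛli

Substitution: /ʃ/ → /n/, giving /nəɛl/.
The consonants /l/ cannot be parsed into a legal (C)V(N) syllable (only a nasal (/m/, /n/, or /ŋ/) is licensed in coda position; onsets are limited to one consonant).
Inserting the epenthetic vowel yields /l/ → /li/.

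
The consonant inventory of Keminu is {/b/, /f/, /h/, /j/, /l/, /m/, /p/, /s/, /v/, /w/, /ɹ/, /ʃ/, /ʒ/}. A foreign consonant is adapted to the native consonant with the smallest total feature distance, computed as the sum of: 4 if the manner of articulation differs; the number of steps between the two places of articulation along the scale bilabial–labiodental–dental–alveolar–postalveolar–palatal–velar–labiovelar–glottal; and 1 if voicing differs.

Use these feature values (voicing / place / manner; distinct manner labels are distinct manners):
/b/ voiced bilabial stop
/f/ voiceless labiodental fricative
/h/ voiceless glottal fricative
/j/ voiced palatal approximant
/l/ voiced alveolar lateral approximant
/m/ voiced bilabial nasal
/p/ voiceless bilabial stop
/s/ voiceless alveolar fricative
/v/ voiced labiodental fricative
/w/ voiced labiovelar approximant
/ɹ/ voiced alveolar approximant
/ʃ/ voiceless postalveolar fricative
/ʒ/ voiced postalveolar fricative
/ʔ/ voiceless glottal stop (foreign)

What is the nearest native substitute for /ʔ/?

/h/ is closest: manner differs (stop→fricative, +4), place distance 0 (glottal→glottal), same voicing; total 4. Next closest is /w/ at distance 6.

h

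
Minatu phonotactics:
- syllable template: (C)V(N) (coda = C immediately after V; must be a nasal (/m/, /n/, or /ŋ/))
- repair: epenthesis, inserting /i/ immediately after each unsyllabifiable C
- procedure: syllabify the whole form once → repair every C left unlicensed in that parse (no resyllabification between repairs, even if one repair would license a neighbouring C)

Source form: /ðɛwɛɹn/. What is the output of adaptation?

Syllabifying with onset maximization leaves /ɹ/, /n/ stranded (only a nasal (/m/, /n/, or /ŋ/) is licensed in coda position; onsets are limited to one consonant).
Each unlicensed consonant becomes the onset of a new syllable: /ɹ/ → /ɹi/, /n/ → /ni/.

ðɛwɛɹini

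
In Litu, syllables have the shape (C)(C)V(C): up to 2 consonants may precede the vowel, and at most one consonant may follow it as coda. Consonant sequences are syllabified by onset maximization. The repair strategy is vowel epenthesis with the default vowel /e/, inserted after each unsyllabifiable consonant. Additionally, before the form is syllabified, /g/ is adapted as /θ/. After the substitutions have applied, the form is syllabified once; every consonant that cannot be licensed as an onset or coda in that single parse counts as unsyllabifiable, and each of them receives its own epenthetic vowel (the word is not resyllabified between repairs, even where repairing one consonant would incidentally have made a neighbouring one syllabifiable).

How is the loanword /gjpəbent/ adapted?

Substitution: /g/ → /θ/, giving /θjpəbent/.
Syllabifying with onset maximization leaves /θ/, /t/ stranded (at most one coda consonant is licensed; onsets may contain at most 2 consonants).
Epenthesis after each stranded consonant: /θ/ → /θe/, /t/ → /te/.

θejpəbente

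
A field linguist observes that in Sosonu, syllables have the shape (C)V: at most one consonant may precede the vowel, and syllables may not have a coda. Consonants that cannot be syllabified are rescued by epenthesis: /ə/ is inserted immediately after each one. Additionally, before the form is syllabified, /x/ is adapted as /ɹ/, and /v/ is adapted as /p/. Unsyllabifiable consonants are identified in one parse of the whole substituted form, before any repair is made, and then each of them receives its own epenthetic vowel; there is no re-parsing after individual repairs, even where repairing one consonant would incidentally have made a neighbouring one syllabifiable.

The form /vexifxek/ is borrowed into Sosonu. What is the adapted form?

peɹifəɹekə

Substitution: /v/ → /p/, /x/ → /ɹ/, giving /peɹifɹek/.
Under (C)V, the unsyllabifiable consonants are /f/, /k/ (no codas are permitted; onsets are limited to one consonant).
Each unlicensed consonant becomes the onset of a new syllable: /f/ → /fə/, /k/ → /kə/.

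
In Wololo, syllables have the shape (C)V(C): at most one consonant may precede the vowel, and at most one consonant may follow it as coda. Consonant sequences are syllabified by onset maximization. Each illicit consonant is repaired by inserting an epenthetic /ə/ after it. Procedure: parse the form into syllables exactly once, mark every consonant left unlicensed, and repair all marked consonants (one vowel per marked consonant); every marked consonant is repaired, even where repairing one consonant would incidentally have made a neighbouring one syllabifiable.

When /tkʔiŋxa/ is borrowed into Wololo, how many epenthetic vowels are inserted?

The unsyllabifiable consonants are /t/, /k/; each receives one epenthetic vowel.

2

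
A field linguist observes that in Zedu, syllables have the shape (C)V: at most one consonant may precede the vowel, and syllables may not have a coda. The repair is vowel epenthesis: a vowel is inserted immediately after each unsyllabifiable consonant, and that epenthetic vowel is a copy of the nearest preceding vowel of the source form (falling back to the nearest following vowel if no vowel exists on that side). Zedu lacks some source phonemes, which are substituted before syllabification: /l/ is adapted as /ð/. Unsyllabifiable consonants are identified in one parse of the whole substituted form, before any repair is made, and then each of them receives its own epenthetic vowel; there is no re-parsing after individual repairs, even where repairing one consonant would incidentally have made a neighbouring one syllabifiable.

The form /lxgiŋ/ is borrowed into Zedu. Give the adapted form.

Substitution: /l/ → /ð/, giving /ðxgiŋ/.
Under (C)V, the unsyllabifiable consonants are /ð/, /x/, /ŋ/ (no codas are permitted; onsets are limited to one consonant).
Inserting the epenthetic vowel yields /ð/ → /ði/, /x/ → /xi/, /ŋ/ → /ŋi/.

ðixigiŋi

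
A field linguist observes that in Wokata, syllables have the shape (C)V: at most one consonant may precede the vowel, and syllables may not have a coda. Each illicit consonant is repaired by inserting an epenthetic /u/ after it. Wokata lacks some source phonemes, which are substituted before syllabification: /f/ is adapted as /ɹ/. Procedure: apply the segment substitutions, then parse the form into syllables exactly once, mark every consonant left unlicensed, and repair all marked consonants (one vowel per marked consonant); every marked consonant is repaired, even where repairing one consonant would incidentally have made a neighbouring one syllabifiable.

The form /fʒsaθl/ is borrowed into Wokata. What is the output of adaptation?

ɹuʒusaθulu

Substitution: /f/ → /ɹ/, giving /ɹʒsaθl/.
Under (C)V, the unsyllabifiable consonants are /ɹ/, /ʒ/, /θ/, /l/ (no codas are permitted; onsets are limited to one consonant).
Each unlicensed consonant becomes the onset of a new syllable: /ɹ/ → /ɹu/, /ʒ/ → /ʒu/, /θ/ → /θu/, /l/ → /lu/.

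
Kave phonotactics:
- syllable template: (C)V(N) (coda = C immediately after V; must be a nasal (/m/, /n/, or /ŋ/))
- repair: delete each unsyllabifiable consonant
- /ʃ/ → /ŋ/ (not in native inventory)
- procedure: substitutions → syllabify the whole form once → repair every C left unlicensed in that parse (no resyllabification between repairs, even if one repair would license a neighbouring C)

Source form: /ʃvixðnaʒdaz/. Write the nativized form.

Substitution: /ʃ/ → /ŋ/, giving /ŋvixðnaʒdaz/.
Syllabifying with onset maximization leaves /ŋ/, /x/, /ð/, /ʒ/, /z/ stranded (only a nasal (/m/, /n/, or /ŋ/) is licensed in coda position; onsets are limited to one consonant).
Deletion applies to /ŋ/, /x/, /ð/, /ʒ/, /z/.

vinada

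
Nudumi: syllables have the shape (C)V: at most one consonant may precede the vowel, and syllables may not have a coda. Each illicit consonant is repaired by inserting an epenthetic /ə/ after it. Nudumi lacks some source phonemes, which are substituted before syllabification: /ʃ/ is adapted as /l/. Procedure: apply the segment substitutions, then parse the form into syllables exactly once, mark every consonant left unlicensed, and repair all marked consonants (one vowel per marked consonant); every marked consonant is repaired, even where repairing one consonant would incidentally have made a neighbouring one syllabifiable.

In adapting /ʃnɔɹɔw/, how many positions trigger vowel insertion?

2

After substitution the input is /lnɔɹɔw/.
The unsyllabifiable consonants are /l/, /w/; each receives one epenthetic vowel.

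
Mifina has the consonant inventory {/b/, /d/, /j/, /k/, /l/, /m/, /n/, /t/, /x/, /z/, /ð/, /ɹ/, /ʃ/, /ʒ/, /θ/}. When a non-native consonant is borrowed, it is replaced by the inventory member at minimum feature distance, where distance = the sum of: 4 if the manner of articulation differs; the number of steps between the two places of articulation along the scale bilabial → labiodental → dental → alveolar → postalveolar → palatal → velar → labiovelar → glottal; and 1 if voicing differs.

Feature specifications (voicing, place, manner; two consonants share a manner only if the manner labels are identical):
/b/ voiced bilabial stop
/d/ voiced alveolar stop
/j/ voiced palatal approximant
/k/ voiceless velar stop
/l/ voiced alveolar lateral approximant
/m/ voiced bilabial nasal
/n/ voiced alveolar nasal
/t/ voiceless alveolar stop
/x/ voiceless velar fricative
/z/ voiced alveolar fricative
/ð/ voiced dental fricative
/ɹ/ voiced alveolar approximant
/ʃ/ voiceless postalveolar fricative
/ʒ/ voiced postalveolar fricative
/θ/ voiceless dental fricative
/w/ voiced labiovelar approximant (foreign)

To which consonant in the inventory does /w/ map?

/j/ is closest: same manner (approximant), place distance 2 (labiovelar→palatal), same voicing; total 2. Next closest is /ɹ/ at distance 4.

j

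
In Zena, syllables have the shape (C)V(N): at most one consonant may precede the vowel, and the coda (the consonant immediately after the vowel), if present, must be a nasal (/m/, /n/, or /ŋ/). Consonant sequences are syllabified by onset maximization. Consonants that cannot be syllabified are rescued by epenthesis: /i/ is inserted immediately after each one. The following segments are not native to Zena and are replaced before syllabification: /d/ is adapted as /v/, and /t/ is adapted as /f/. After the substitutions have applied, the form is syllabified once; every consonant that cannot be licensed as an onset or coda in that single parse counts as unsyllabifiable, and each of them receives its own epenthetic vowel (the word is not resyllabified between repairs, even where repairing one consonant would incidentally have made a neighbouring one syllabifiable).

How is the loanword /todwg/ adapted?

Substitution: /t/ → /f/, /d/ → /v/, giving /fovwg/.
Under (C)V(N), the unsyllabifiable consonants are /v/, /w/, /g/ (only a nasal (/m/, /n/, or /ŋ/) is licensed in coda position; onsets are limited to one consonant).
Each unlicensed consonant becomes the onset of a new syllable: /v/ → /vi/, /w/ → /wi/, /g/ → /gi/.

foviwigi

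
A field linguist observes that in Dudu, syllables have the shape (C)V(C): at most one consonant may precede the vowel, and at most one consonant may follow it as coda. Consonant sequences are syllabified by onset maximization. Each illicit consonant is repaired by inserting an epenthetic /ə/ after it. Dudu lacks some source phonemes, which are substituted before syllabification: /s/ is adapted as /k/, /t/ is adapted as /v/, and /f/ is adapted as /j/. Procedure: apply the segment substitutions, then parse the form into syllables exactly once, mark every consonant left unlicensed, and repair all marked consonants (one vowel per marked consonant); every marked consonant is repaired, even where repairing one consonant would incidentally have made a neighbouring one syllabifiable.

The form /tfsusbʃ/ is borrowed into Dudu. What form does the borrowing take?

Substitution: /t/ → /v/, /f/ → /j/, /s/ → /k/, giving /vjkukbʃ/.
The consonants /v/, /j/, /b/, /ʃ/ cannot be parsed into a legal (C)V(C) syllable (at most one coda consonant is licensed; onsets are limited to one consonant).
Each unlicensed consonant becomes the onset of a new syllable: /v/ → /və/, /j/ → /jə/, /b/ → /bə/, /ʃ/ → /ʃə/.

vəjəkukbəʃə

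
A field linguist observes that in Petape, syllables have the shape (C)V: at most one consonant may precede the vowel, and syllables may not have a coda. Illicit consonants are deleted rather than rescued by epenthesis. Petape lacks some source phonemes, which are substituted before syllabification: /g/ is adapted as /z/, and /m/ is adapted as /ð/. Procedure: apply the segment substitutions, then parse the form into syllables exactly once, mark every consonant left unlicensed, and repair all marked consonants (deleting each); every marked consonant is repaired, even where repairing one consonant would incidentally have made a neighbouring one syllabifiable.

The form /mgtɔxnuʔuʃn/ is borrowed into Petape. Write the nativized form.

tɔnuʔu

Substitution: /m/ → /ð/, /g/ → /z/, giving /ðztɔxnuʔuʃn/.
Under (C)V, the unsyllabifiable consonants are /ð/, /z/, /x/, /ʃ/, /n/ (no codas are permitted; onsets are limited to one consonant).
Each unlicensed consonant is deleted: /ð/, /z/, /x/, /ʃ/, /n/.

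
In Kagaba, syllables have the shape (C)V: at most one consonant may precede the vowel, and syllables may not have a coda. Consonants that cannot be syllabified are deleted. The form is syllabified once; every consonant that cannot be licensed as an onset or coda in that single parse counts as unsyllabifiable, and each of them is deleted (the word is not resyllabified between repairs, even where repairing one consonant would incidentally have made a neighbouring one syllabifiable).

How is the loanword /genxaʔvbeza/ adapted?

gexabeza

Syllabifying with onset maximization leaves /n/, /ʔ/, /v/ stranded (no codas are permitted; onsets are limited to one consonant).
Deletion applies to /n/, /ʔ/, /v/.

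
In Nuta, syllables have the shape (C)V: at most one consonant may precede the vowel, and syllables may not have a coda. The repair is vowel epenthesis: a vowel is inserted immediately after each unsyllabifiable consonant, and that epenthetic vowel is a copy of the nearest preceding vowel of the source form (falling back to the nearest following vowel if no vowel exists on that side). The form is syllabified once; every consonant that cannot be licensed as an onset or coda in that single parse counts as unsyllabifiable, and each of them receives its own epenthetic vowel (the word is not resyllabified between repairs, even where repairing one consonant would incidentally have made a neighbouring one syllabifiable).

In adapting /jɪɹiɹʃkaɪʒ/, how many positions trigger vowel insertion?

The unsyllabifiable consonants are /ɹ/, /ʃ/, /ʒ/; each receives one epenthetic vowel.

3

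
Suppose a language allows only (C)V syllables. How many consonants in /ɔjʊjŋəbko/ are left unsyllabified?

2

Under (C)V, the unsyllabifiable consonants are /j/, /b/ (no codas are permitted; onsets are limited to one consonant).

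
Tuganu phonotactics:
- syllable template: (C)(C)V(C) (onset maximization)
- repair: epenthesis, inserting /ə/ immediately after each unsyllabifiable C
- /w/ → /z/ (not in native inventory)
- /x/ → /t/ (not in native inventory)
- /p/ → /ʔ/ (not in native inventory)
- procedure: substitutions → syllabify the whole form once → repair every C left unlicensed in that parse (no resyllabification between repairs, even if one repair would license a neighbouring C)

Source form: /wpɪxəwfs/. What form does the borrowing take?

zʔɪtəzfəsə

Substitution: /w/ → /z/, /p/ → /ʔ/, /x/ → /t/, giving /zʔɪtəzfs/.
Syllabifying with onset maximization leaves /f/, /s/ stranded (at most one coda consonant is licensed; onsets may contain at most 2 consonants).
Each unlicensed consonant becomes the onset of a new syllable: /f/ → /fə/, /s/ → /sə/.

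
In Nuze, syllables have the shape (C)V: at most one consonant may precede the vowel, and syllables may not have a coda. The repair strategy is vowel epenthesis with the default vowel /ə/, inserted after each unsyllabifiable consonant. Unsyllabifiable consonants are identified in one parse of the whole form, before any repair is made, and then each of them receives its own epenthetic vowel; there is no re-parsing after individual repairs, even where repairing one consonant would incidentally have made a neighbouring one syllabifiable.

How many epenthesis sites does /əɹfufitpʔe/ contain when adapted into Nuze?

3

The unsyllabifiable consonants are /ɹ/, /t/, /p/; each receives one epenthetic vowel.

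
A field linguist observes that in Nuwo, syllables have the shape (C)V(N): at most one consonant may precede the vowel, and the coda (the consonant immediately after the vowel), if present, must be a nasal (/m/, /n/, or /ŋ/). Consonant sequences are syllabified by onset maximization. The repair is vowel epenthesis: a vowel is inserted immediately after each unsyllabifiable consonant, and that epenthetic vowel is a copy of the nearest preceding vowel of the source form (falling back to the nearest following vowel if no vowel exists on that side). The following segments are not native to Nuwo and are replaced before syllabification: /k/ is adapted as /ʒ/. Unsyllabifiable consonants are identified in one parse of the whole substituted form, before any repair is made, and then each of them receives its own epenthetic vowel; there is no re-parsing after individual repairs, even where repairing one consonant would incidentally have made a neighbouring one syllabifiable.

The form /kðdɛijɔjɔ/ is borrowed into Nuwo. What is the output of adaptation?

ʒɛðɛdɛijɔjɔ

Substitution: /k/ → /ʒ/, giving /ʒðdɛijɔjɔ/.
The consonants /ʒ/, /ð/ cannot be parsed into a legal (C)V(N) syllable (only a nasal (/m/, /n/, or /ŋ/) is licensed in coda position; onsets are limited to one consonant).
Epenthesis after each stranded consonant: /ʒ/ → /ʒɛ/, /ð/ → /ðɛ/.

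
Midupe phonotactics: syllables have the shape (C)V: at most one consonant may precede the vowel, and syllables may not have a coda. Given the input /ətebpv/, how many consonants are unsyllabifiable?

3

The consonants /b/, /p/, /v/ cannot be parsed into a legal (C)V syllable (no codas are permitted; onsets are limited to one consonant).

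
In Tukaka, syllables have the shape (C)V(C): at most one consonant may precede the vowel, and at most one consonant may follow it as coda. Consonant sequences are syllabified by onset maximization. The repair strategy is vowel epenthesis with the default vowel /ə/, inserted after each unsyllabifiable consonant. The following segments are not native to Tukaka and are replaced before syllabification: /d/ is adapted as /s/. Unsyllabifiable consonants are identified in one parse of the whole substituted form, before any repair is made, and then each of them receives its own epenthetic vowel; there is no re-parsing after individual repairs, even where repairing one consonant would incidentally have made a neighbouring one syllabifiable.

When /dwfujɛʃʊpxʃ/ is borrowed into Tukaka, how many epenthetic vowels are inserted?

4

After substitution the input is /swfujɛʃʊpxʃ/.
The unsyllabifiable consonants are /s/, /w/, /x/, /ʃ/; each receives one epenthetic vowel.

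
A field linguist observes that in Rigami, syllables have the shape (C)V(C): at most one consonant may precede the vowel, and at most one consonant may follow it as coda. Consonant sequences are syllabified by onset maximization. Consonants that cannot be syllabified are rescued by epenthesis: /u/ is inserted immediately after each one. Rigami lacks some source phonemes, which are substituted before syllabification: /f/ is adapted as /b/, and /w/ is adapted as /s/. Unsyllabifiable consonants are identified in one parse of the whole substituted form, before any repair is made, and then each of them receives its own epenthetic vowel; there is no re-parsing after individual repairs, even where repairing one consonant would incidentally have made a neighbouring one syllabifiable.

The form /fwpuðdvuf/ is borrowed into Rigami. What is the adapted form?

Substitution: /f/ → /b/, /w/ → /s/, giving /bspuðdvub/.
Under (C)V(C), the unsyllabifiable consonants are /b/, /s/, /d/ (at most one coda consonant is licensed; onsets are limited to one consonant).
Inserting the epenthetic vowel yields /b/ → /bu/, /s/ → /su/, /d/ → /du/.

busupuðduvub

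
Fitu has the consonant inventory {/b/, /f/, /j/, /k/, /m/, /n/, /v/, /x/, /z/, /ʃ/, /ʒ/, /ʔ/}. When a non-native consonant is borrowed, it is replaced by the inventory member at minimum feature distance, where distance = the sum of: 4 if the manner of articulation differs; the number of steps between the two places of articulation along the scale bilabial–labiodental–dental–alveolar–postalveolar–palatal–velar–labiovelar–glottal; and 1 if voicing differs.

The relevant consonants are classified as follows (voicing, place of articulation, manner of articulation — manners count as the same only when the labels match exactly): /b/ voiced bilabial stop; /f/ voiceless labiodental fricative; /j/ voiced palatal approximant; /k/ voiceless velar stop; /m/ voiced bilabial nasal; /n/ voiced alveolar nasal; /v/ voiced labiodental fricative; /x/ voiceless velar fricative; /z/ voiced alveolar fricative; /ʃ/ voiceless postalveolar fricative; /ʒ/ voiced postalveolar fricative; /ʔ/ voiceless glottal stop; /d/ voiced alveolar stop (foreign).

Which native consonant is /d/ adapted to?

b

/b/ is closest: same manner (stop), place distance 3 (alveolar→bilabial), same voicing; total 3. Next closest is /k/ at distance 4.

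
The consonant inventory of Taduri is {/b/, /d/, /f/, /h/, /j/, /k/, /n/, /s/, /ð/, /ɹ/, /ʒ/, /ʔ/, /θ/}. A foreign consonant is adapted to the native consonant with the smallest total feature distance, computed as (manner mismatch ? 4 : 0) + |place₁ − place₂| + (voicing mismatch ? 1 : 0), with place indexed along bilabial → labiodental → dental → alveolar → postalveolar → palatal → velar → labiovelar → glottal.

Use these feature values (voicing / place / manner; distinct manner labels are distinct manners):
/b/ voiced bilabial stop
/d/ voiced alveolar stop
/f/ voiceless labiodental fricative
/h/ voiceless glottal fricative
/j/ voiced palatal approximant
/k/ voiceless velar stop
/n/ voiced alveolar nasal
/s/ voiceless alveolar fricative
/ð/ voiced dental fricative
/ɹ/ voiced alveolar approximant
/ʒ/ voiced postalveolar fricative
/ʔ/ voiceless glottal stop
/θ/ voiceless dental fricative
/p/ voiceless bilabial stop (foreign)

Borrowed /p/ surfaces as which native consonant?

/b/ is closest: same manner (stop), place distance 0 (bilabial→bilabial), voicing differs (+1); total 1. Next closest is /d/ at distance 4.

b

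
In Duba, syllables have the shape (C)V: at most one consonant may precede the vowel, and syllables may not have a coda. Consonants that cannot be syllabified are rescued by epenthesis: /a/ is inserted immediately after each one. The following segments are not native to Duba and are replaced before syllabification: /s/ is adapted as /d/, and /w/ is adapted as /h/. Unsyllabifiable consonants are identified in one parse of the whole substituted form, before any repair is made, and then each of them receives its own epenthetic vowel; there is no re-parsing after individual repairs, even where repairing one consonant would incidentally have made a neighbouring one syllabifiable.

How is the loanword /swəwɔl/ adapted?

Substitution: /s/ → /d/, /w/ → /h/, giving /dhəhɔl/.
Syllabifying with onset maximization leaves /d/, /l/ stranded (no codas are permitted; onsets are limited to one consonant).
Each unlicensed consonant becomes the onset of a new syllable: /d/ → /da/, /l/ → /la/.

dahəhɔla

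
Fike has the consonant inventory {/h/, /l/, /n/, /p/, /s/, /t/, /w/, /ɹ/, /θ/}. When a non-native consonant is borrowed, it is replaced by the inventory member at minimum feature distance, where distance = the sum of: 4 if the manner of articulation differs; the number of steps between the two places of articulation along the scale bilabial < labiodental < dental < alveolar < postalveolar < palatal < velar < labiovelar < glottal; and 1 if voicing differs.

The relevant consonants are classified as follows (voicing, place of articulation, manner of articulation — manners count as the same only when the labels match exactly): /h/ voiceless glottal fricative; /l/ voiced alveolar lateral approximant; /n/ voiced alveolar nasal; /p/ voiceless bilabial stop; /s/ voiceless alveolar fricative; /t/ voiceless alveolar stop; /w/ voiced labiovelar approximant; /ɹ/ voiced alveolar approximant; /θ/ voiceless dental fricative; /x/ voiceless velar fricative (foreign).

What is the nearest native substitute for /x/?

h

/h/ is closest: same manner (fricative), place distance 2 (velar→glottal), same voicing; total 2. Next closest is /s/ at distance 3.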